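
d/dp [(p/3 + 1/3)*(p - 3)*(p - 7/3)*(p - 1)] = 4*p^3/3 - 16*p^2/3 + 4*p + 16/9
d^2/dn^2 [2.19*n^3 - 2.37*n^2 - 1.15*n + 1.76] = 13.14*n - 4.74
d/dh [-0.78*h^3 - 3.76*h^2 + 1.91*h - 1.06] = -2.34*h^2 - 7.52*h + 1.91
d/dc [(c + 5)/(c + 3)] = -2/(c + 3)^2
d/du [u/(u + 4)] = 4/(u + 4)^2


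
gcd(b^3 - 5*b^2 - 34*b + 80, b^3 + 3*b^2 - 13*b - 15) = b + 5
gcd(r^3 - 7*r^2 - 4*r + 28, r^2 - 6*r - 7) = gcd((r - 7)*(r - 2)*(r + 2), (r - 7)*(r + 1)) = r - 7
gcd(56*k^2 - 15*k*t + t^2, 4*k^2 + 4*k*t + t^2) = 1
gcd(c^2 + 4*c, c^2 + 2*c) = c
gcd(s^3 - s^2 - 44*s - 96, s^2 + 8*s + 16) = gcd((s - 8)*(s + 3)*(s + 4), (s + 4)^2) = s + 4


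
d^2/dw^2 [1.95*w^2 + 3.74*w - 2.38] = 3.90000000000000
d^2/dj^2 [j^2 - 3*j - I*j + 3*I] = 2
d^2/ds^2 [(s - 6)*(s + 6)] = 2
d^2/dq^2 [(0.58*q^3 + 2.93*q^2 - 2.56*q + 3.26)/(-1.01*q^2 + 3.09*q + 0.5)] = (8.88178419700125e-16*q^5 - 5.32907051820075e-15*q^4 - 24.727158*q^3 - 34.207656*q^2 + 67.931604*q - 74.921612)/(1.030301*q^6 - 9.456327*q^5 + 27.400593*q^4 - 20.140929*q^3 - 13.56465*q^2 - 2.3175*q - 0.125)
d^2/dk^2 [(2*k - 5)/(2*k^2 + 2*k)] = (3*k*(1 - 2*k)*(k + 1) + (2*k - 5)*(2*k + 1)^2)/(k^3*(k + 1)^3)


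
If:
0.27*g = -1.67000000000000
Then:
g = -6.19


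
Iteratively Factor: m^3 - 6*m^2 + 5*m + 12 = (m - 3)*(m^2 - 3*m - 4) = (m - 3)*(m + 1)*(m - 4)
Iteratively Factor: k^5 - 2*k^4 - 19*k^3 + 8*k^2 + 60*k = (k - 2)*(k^4 - 19*k^2 - 30*k) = k*(k - 2)*(k^3 - 19*k - 30) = k*(k - 5)*(k - 2)*(k^2 + 5*k + 6) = k*(k - 5)*(k - 2)*(k + 3)*(k + 2)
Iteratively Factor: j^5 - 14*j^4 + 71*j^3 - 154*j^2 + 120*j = (j - 2)*(j^4 - 12*j^3 + 47*j^2 - 60*j) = (j - 3)*(j - 2)*(j^3 - 9*j^2 + 20*j) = j*(j - 3)*(j - 2)*(j^2 - 9*j + 20) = j*(j - 5)*(j - 3)*(j - 2)*(j - 4)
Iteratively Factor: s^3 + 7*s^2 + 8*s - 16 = (s + 4)*(s^2 + 3*s - 4) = (s + 4)^2*(s - 1)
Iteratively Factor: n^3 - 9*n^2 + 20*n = (n)*(n^2 - 9*n + 20) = n*(n - 4)*(n - 5)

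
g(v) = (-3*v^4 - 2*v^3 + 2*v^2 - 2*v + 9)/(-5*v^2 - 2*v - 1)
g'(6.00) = 7.36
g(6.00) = 22.03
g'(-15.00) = -17.84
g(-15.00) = 131.97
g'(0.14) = 16.83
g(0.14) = -6.35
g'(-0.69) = -12.01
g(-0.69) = -5.65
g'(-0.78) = -9.70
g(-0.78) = -4.68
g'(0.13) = 17.20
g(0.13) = -6.52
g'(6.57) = 8.04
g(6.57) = 26.42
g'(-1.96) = -2.96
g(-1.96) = 0.53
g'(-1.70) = -3.03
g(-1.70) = -0.24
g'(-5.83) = -6.87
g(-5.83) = 18.71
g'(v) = (10*v + 2)*(-3*v^4 - 2*v^3 + 2*v^2 - 2*v + 9)/(-5*v^2 - 2*v - 1)^2 + (-12*v^3 - 6*v^2 + 4*v - 2)/(-5*v^2 - 2*v - 1)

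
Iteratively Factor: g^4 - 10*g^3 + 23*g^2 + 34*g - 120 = (g - 3)*(g^3 - 7*g^2 + 2*g + 40) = (g - 4)*(g - 3)*(g^2 - 3*g - 10) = (g - 5)*(g - 4)*(g - 3)*(g + 2)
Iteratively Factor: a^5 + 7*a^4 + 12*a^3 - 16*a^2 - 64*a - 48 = (a + 2)*(a^4 + 5*a^3 + 2*a^2 - 20*a - 24) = (a - 2)*(a + 2)*(a^3 + 7*a^2 + 16*a + 12) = (a - 2)*(a + 2)^2*(a^2 + 5*a + 6) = (a - 2)*(a + 2)^3*(a + 3)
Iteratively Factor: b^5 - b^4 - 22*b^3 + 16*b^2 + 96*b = (b - 3)*(b^4 + 2*b^3 - 16*b^2 - 32*b) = (b - 3)*(b + 4)*(b^3 - 2*b^2 - 8*b) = (b - 3)*(b + 2)*(b + 4)*(b^2 - 4*b) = (b - 4)*(b - 3)*(b + 2)*(b + 4)*(b)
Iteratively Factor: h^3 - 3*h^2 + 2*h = (h - 1)*(h^2 - 2*h) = h*(h - 1)*(h - 2)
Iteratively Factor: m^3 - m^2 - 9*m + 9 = (m - 1)*(m^2 - 9) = (m - 3)*(m - 1)*(m + 3)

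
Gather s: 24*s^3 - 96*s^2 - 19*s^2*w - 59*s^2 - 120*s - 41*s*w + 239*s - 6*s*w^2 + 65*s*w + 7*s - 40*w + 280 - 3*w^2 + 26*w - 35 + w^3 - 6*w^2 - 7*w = 24*s^3 + s^2*(-19*w - 155) + s*(-6*w^2 + 24*w + 126) + w^3 - 9*w^2 - 21*w + 245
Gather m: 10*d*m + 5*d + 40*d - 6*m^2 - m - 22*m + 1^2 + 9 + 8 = 45*d - 6*m^2 + m*(10*d - 23) + 18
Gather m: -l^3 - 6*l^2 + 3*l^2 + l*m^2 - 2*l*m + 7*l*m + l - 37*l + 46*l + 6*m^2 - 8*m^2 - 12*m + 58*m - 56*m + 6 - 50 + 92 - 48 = -l^3 - 3*l^2 + 10*l + m^2*(l - 2) + m*(5*l - 10)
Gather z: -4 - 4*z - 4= -4*z - 8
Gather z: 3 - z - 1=2 - z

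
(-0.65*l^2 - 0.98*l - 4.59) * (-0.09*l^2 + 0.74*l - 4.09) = 0.0585*l^4 - 0.3928*l^3 + 2.3464*l^2 + 0.6116*l + 18.7731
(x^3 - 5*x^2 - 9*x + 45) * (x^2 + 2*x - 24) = x^5 - 3*x^4 - 43*x^3 + 147*x^2 + 306*x - 1080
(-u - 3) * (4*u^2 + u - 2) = -4*u^3 - 13*u^2 - u + 6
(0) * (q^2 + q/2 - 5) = 0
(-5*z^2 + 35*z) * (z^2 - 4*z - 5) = -5*z^4 + 55*z^3 - 115*z^2 - 175*z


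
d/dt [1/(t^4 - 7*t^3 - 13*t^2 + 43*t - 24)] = (-4*t^3 + 21*t^2 + 26*t - 43)/(-t^4 + 7*t^3 + 13*t^2 - 43*t + 24)^2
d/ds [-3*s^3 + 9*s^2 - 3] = 9*s*(2 - s)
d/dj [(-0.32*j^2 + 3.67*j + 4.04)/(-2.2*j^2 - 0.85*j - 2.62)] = (8.346*j^2 + 19.4528*j - 6.1814)/(4.84*j^4 + 3.74*j^3 + 12.2505*j^2 + 4.454*j + 6.8644)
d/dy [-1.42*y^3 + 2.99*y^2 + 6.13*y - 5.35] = -4.26*y^2 + 5.98*y + 6.13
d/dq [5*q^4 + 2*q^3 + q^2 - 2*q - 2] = 20*q^3 + 6*q^2 + 2*q - 2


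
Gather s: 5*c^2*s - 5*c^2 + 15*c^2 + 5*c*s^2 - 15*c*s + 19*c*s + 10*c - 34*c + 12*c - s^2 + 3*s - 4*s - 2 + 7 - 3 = 10*c^2 - 12*c + s^2*(5*c - 1) + s*(5*c^2 + 4*c - 1) + 2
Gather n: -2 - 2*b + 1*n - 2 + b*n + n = -2*b + n*(b + 2) - 4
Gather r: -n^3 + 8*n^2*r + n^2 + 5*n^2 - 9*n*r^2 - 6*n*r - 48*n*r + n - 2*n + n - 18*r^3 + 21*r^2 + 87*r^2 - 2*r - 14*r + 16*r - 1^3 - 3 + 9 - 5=-n^3 + 6*n^2 - 18*r^3 + r^2*(108 - 9*n) + r*(8*n^2 - 54*n)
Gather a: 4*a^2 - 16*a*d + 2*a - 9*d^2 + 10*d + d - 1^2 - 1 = 4*a^2 + a*(2 - 16*d) - 9*d^2 + 11*d - 2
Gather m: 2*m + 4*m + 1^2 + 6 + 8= 6*m + 15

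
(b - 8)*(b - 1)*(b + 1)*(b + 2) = b^4 - 6*b^3 - 17*b^2 + 6*b + 16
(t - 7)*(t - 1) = t^2 - 8*t + 7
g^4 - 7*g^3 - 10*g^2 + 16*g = g*(g - 8)*(g - 1)*(g + 2)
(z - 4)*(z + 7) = z^2 + 3*z - 28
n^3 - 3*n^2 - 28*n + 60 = (n - 6)*(n - 2)*(n + 5)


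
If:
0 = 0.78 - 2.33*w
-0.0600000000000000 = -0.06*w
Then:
No Solution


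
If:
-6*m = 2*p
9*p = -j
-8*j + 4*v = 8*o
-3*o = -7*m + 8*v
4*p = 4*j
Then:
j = 0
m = 0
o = 0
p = 0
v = 0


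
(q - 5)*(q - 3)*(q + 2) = q^3 - 6*q^2 - q + 30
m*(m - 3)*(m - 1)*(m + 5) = m^4 + m^3 - 17*m^2 + 15*m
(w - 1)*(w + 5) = w^2 + 4*w - 5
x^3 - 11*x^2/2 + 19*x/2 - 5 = (x - 5/2)*(x - 2)*(x - 1)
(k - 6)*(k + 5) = k^2 - k - 30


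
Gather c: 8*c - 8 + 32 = 8*c + 24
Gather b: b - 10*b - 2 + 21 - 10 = 9 - 9*b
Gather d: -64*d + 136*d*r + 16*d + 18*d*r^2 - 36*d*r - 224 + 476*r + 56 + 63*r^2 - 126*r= d*(18*r^2 + 100*r - 48) + 63*r^2 + 350*r - 168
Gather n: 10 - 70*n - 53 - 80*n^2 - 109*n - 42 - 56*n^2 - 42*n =-136*n^2 - 221*n - 85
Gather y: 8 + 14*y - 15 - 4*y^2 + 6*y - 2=-4*y^2 + 20*y - 9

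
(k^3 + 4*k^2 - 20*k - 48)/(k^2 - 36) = (k^2 - 2*k - 8)/(k - 6)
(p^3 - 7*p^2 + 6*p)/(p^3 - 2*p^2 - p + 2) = p*(p - 6)/(p^2 - p - 2)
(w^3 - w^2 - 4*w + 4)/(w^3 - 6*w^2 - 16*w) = (w^2 - 3*w + 2)/(w*(w - 8))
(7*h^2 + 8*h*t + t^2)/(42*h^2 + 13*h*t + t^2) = (h + t)/(6*h + t)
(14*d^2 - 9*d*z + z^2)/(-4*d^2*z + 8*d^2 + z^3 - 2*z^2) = (-7*d + z)/(2*d*z - 4*d + z^2 - 2*z)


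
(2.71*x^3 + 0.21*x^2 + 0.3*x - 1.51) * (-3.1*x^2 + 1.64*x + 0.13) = -8.401*x^5 + 3.7934*x^4 - 0.2333*x^3 + 5.2003*x^2 - 2.4374*x - 0.1963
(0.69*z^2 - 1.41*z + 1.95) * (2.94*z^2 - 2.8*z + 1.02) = 2.0286*z^4 - 6.0774*z^3 + 10.3848*z^2 - 6.8982*z + 1.989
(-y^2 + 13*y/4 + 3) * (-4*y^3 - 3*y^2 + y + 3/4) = 4*y^5 - 10*y^4 - 91*y^3/4 - 13*y^2/2 + 87*y/16 + 9/4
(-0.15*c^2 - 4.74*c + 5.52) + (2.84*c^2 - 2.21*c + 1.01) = 2.69*c^2 - 6.95*c + 6.53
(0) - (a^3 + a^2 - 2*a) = -a^3 - a^2 + 2*a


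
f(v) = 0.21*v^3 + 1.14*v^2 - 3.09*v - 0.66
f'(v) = 0.63*v^2 + 2.28*v - 3.09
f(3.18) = 7.79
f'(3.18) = 10.53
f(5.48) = 51.20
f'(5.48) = 28.32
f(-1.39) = 5.27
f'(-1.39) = -5.04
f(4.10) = 20.31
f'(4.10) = 16.85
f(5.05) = 39.85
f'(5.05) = 24.49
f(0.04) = -0.78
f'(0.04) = -3.00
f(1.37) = -2.21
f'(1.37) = 1.22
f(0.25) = -1.36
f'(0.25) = -2.48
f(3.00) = 6.00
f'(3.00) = 9.42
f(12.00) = 489.30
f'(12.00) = 114.99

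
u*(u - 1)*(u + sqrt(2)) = u^3 - u^2 + sqrt(2)*u^2 - sqrt(2)*u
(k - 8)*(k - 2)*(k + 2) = k^3 - 8*k^2 - 4*k + 32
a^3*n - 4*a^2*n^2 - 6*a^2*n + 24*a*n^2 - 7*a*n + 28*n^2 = (a - 7)*(a - 4*n)*(a*n + n)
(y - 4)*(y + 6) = y^2 + 2*y - 24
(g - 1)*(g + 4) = g^2 + 3*g - 4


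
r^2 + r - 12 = (r - 3)*(r + 4)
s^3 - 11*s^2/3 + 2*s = s*(s - 3)*(s - 2/3)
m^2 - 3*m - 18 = (m - 6)*(m + 3)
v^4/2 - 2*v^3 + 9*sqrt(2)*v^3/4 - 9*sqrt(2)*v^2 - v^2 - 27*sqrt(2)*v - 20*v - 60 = (v/2 + sqrt(2))*(v - 6)*(v + 2)*(v + 5*sqrt(2)/2)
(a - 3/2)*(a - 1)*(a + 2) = a^3 - a^2/2 - 7*a/2 + 3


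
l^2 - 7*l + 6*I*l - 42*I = (l - 7)*(l + 6*I)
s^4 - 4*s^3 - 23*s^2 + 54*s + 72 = (s - 6)*(s - 3)*(s + 1)*(s + 4)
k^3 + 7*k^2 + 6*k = k*(k + 1)*(k + 6)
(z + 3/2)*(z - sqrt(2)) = z^2 - sqrt(2)*z + 3*z/2 - 3*sqrt(2)/2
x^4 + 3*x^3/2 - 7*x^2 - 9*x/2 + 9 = (x - 2)*(x - 1)*(x + 3/2)*(x + 3)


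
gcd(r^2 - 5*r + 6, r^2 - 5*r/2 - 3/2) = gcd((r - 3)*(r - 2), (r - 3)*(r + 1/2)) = r - 3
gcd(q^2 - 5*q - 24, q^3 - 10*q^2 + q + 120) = q^2 - 5*q - 24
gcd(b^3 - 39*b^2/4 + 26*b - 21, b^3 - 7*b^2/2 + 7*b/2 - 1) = b - 2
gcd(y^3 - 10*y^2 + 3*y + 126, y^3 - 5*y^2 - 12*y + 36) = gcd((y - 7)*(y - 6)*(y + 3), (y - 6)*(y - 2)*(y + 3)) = y^2 - 3*y - 18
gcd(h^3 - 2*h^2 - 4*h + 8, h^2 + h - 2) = h + 2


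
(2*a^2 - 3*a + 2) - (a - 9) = 2*a^2 - 4*a + 11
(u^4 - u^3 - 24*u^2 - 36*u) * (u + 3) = u^5 + 2*u^4 - 27*u^3 - 108*u^2 - 108*u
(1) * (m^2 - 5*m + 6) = m^2 - 5*m + 6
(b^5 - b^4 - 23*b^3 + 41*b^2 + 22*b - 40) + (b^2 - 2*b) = b^5 - b^4 - 23*b^3 + 42*b^2 + 20*b - 40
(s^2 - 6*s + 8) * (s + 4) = s^3 - 2*s^2 - 16*s + 32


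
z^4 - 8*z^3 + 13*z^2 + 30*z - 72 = (z - 4)*(z - 3)^2*(z + 2)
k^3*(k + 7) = k^4 + 7*k^3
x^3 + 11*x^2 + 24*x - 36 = (x - 1)*(x + 6)^2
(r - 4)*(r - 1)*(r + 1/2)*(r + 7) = r^4 + 5*r^3/2 - 30*r^2 + 25*r/2 + 14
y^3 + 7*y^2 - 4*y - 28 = (y - 2)*(y + 2)*(y + 7)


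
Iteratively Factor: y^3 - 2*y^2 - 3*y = (y - 3)*(y^2 + y) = y*(y - 3)*(y + 1)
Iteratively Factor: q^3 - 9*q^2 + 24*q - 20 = (q - 2)*(q^2 - 7*q + 10) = (q - 2)^2*(q - 5)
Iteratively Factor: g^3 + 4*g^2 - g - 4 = (g + 1)*(g^2 + 3*g - 4) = (g + 1)*(g + 4)*(g - 1)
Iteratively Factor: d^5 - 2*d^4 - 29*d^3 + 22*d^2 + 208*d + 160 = (d + 2)*(d^4 - 4*d^3 - 21*d^2 + 64*d + 80) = (d - 4)*(d + 2)*(d^3 - 21*d - 20) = (d - 4)*(d + 2)*(d + 4)*(d^2 - 4*d - 5) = (d - 4)*(d + 1)*(d + 2)*(d + 4)*(d - 5)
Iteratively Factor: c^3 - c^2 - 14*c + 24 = (c - 3)*(c^2 + 2*c - 8) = (c - 3)*(c - 2)*(c + 4)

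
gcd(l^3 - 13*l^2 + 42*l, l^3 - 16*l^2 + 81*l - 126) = l^2 - 13*l + 42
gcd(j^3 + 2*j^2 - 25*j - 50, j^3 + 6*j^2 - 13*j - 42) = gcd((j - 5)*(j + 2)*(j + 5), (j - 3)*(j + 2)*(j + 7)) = j + 2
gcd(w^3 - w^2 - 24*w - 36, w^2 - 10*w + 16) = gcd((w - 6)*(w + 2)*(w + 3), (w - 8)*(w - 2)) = 1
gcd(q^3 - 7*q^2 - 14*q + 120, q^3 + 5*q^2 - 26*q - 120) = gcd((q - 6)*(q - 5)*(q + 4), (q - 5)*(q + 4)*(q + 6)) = q^2 - q - 20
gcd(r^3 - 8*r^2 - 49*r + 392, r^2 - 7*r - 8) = r - 8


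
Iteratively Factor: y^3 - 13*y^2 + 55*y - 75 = (y - 5)*(y^2 - 8*y + 15) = (y - 5)^2*(y - 3)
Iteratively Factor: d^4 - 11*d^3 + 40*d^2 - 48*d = (d - 4)*(d^3 - 7*d^2 + 12*d) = d*(d - 4)*(d^2 - 7*d + 12) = d*(d - 4)^2*(d - 3)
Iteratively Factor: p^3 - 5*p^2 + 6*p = (p - 3)*(p^2 - 2*p) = (p - 3)*(p - 2)*(p)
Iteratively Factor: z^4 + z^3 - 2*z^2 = (z)*(z^3 + z^2 - 2*z) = z*(z - 1)*(z^2 + 2*z) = z^2*(z - 1)*(z + 2)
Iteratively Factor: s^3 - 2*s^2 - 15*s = (s - 5)*(s^2 + 3*s) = (s - 5)*(s + 3)*(s)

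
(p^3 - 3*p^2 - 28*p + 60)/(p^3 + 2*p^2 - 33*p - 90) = (p - 2)/(p + 3)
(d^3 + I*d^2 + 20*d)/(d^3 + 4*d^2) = (d^2 + I*d + 20)/(d*(d + 4))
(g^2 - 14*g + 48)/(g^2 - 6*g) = (g - 8)/g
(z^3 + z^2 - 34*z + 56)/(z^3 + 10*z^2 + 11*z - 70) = (z - 4)/(z + 5)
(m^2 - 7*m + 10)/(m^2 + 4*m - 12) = (m - 5)/(m + 6)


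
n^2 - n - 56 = (n - 8)*(n + 7)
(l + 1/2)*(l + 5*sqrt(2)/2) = l^2 + l/2 + 5*sqrt(2)*l/2 + 5*sqrt(2)/4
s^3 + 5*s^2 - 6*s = s*(s - 1)*(s + 6)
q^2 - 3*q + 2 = (q - 2)*(q - 1)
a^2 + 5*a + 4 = (a + 1)*(a + 4)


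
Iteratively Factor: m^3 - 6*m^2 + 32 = (m - 4)*(m^2 - 2*m - 8) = (m - 4)*(m + 2)*(m - 4)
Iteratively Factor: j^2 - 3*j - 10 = (j - 5)*(j + 2)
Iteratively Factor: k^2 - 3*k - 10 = (k - 5)*(k + 2)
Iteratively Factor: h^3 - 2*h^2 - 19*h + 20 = (h + 4)*(h^2 - 6*h + 5) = (h - 5)*(h + 4)*(h - 1)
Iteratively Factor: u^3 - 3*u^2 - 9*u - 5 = (u + 1)*(u^2 - 4*u - 5) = (u + 1)^2*(u - 5)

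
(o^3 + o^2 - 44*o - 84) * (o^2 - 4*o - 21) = o^5 - 3*o^4 - 69*o^3 + 71*o^2 + 1260*o + 1764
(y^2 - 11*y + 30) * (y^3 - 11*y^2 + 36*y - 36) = y^5 - 22*y^4 + 187*y^3 - 762*y^2 + 1476*y - 1080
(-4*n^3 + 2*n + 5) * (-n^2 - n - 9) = 4*n^5 + 4*n^4 + 34*n^3 - 7*n^2 - 23*n - 45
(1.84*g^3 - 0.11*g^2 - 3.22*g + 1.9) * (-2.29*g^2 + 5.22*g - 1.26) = -4.2136*g^5 + 9.8567*g^4 + 4.4812*g^3 - 21.0208*g^2 + 13.9752*g - 2.394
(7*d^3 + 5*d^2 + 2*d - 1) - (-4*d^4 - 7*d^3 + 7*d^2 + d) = 4*d^4 + 14*d^3 - 2*d^2 + d - 1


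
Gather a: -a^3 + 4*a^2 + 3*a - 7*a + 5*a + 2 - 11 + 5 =-a^3 + 4*a^2 + a - 4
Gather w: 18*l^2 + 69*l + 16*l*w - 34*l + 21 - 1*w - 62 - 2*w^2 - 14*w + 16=18*l^2 + 35*l - 2*w^2 + w*(16*l - 15) - 25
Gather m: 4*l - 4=4*l - 4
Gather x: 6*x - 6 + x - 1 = 7*x - 7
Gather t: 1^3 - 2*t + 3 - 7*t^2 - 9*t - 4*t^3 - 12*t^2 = -4*t^3 - 19*t^2 - 11*t + 4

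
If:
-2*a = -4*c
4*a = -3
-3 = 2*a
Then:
No Solution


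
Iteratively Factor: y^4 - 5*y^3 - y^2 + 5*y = (y - 1)*(y^3 - 4*y^2 - 5*y) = (y - 1)*(y + 1)*(y^2 - 5*y) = (y - 5)*(y - 1)*(y + 1)*(y)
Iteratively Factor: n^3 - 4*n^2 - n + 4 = (n - 1)*(n^2 - 3*n - 4) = (n - 1)*(n + 1)*(n - 4)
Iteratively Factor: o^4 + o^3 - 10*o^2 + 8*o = (o + 4)*(o^3 - 3*o^2 + 2*o) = o*(o + 4)*(o^2 - 3*o + 2) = o*(o - 2)*(o + 4)*(o - 1)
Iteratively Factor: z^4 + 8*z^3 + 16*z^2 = (z)*(z^3 + 8*z^2 + 16*z) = z*(z + 4)*(z^2 + 4*z) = z*(z + 4)^2*(z)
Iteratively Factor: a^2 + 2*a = (a + 2)*(a)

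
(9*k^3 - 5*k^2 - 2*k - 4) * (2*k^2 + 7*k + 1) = 18*k^5 + 53*k^4 - 30*k^3 - 27*k^2 - 30*k - 4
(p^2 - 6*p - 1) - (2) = p^2 - 6*p - 3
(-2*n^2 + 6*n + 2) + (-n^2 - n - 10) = -3*n^2 + 5*n - 8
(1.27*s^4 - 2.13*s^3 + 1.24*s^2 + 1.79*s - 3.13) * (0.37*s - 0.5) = 0.4699*s^5 - 1.4231*s^4 + 1.5238*s^3 + 0.0423*s^2 - 2.0531*s + 1.565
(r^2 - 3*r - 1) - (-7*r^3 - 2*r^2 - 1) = 7*r^3 + 3*r^2 - 3*r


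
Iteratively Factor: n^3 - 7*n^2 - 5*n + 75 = (n - 5)*(n^2 - 2*n - 15) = (n - 5)*(n + 3)*(n - 5)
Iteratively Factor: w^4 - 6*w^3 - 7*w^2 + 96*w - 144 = (w + 4)*(w^3 - 10*w^2 + 33*w - 36) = (w - 3)*(w + 4)*(w^2 - 7*w + 12) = (w - 4)*(w - 3)*(w + 4)*(w - 3)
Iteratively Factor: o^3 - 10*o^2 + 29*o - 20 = (o - 5)*(o^2 - 5*o + 4) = (o - 5)*(o - 4)*(o - 1)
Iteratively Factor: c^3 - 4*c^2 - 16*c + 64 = (c + 4)*(c^2 - 8*c + 16) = (c - 4)*(c + 4)*(c - 4)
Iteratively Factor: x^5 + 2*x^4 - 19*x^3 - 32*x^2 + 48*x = (x + 3)*(x^4 - x^3 - 16*x^2 + 16*x) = (x + 3)*(x + 4)*(x^3 - 5*x^2 + 4*x) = x*(x + 3)*(x + 4)*(x^2 - 5*x + 4) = x*(x - 1)*(x + 3)*(x + 4)*(x - 4)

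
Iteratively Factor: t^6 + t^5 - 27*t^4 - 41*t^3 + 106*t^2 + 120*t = (t - 2)*(t^5 + 3*t^4 - 21*t^3 - 83*t^2 - 60*t) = (t - 2)*(t + 3)*(t^4 - 21*t^2 - 20*t) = t*(t - 2)*(t + 3)*(t^3 - 21*t - 20) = t*(t - 2)*(t + 1)*(t + 3)*(t^2 - t - 20) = t*(t - 2)*(t + 1)*(t + 3)*(t + 4)*(t - 5)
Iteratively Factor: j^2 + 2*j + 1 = (j + 1)*(j + 1)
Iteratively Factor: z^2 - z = (z)*(z - 1)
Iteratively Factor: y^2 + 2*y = (y)*(y + 2)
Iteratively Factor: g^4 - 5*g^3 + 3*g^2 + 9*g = (g - 3)*(g^3 - 2*g^2 - 3*g) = g*(g - 3)*(g^2 - 2*g - 3) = g*(g - 3)*(g + 1)*(g - 3)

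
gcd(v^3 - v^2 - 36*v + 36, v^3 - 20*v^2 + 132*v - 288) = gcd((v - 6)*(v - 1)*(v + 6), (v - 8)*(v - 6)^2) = v - 6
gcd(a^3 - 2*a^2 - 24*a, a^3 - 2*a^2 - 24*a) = a^3 - 2*a^2 - 24*a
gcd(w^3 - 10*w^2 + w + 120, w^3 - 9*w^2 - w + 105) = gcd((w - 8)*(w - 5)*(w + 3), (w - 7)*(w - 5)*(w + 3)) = w^2 - 2*w - 15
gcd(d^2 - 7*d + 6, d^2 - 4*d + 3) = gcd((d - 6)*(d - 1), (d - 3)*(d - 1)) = d - 1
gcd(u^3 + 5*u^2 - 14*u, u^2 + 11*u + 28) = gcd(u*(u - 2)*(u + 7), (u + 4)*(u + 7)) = u + 7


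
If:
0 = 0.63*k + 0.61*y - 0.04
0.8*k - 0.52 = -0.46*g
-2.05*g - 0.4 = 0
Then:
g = -0.20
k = 0.76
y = -0.72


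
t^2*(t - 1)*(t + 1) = t^4 - t^2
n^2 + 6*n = n*(n + 6)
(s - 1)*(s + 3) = s^2 + 2*s - 3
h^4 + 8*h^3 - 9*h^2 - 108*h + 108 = (h - 3)*(h - 1)*(h + 6)^2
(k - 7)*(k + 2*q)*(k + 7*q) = k^3 + 9*k^2*q - 7*k^2 + 14*k*q^2 - 63*k*q - 98*q^2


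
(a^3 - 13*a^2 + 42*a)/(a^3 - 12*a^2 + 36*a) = (a - 7)/(a - 6)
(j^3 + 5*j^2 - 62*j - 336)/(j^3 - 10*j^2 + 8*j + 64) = (j^2 + 13*j + 42)/(j^2 - 2*j - 8)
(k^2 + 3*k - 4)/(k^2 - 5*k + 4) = (k + 4)/(k - 4)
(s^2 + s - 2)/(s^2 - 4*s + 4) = (s^2 + s - 2)/(s^2 - 4*s + 4)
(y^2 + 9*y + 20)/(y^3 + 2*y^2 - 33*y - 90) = (y + 4)/(y^2 - 3*y - 18)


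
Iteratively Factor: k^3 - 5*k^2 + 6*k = (k - 3)*(k^2 - 2*k) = k*(k - 3)*(k - 2)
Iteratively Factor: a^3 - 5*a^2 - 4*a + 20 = (a - 5)*(a^2 - 4) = (a - 5)*(a + 2)*(a - 2)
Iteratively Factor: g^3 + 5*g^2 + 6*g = (g + 3)*(g^2 + 2*g) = g*(g + 3)*(g + 2)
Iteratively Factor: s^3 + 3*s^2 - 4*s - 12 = (s - 2)*(s^2 + 5*s + 6) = (s - 2)*(s + 3)*(s + 2)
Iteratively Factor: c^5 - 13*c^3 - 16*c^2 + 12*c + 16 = (c + 1)*(c^4 - c^3 - 12*c^2 - 4*c + 16) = (c - 4)*(c + 1)*(c^3 + 3*c^2 - 4) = (c - 4)*(c + 1)*(c + 2)*(c^2 + c - 2) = (c - 4)*(c + 1)*(c + 2)^2*(c - 1)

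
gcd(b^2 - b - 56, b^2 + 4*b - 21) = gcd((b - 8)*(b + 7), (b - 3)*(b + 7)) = b + 7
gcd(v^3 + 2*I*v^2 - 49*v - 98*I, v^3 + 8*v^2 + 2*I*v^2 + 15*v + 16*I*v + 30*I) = v + 2*I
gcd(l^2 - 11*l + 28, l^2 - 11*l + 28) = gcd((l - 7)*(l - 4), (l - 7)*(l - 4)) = l^2 - 11*l + 28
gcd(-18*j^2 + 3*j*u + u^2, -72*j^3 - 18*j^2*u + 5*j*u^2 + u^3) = 6*j + u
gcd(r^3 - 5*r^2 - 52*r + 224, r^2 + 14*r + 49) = r + 7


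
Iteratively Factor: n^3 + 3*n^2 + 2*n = (n)*(n^2 + 3*n + 2) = n*(n + 2)*(n + 1)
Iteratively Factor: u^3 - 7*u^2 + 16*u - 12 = (u - 2)*(u^2 - 5*u + 6) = (u - 3)*(u - 2)*(u - 2)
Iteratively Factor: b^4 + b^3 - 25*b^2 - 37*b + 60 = (b + 3)*(b^3 - 2*b^2 - 19*b + 20) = (b - 5)*(b + 3)*(b^2 + 3*b - 4) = (b - 5)*(b - 1)*(b + 3)*(b + 4)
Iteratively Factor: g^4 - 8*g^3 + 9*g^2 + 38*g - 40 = (g - 5)*(g^3 - 3*g^2 - 6*g + 8) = (g - 5)*(g - 4)*(g^2 + g - 2) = (g - 5)*(g - 4)*(g - 1)*(g + 2)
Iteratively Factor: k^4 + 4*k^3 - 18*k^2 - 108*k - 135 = (k + 3)*(k^3 + k^2 - 21*k - 45) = (k + 3)^2*(k^2 - 2*k - 15) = (k - 5)*(k + 3)^2*(k + 3)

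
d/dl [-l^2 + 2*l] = 2 - 2*l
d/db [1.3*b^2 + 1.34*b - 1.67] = 2.6*b + 1.34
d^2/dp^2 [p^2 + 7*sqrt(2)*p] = 2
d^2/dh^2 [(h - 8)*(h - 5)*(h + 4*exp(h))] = 4*h^2*exp(h) - 36*h*exp(h) + 6*h + 64*exp(h) - 26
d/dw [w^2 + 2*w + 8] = 2*w + 2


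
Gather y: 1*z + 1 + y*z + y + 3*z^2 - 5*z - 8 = y*(z + 1) + 3*z^2 - 4*z - 7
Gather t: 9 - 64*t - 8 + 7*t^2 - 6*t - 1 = 7*t^2 - 70*t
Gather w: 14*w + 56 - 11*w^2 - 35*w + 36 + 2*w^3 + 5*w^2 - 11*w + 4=2*w^3 - 6*w^2 - 32*w + 96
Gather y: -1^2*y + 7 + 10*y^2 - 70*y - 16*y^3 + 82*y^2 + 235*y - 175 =-16*y^3 + 92*y^2 + 164*y - 168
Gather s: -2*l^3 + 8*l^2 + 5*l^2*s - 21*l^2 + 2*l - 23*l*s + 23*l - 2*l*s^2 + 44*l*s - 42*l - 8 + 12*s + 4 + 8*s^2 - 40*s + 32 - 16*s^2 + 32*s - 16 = -2*l^3 - 13*l^2 - 17*l + s^2*(-2*l - 8) + s*(5*l^2 + 21*l + 4) + 12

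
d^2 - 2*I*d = d*(d - 2*I)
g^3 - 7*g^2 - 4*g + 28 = (g - 7)*(g - 2)*(g + 2)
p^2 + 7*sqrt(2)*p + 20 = (p + 2*sqrt(2))*(p + 5*sqrt(2))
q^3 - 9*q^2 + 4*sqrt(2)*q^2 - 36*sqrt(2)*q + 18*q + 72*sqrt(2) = (q - 6)*(q - 3)*(q + 4*sqrt(2))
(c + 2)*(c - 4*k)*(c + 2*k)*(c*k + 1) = c^4*k - 2*c^3*k^2 + 2*c^3*k + c^3 - 8*c^2*k^3 - 4*c^2*k^2 - 2*c^2*k + 2*c^2 - 16*c*k^3 - 8*c*k^2 - 4*c*k - 16*k^2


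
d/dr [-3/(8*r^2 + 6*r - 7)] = 6*(8*r + 3)/(8*r^2 + 6*r - 7)^2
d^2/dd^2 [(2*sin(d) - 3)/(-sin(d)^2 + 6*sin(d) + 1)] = 2*(-sin(d)^5 - 31*sin(d)^3 + 57*sin(d)^2 + 50*sin(d) - 123)/(6*sin(d) + cos(d)^2)^3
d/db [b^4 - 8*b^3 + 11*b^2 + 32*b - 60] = 4*b^3 - 24*b^2 + 22*b + 32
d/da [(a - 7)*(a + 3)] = 2*a - 4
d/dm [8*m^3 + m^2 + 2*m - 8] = 24*m^2 + 2*m + 2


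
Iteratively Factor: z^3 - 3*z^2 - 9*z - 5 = (z + 1)*(z^2 - 4*z - 5) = (z + 1)^2*(z - 5)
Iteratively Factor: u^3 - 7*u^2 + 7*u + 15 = (u - 5)*(u^2 - 2*u - 3) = (u - 5)*(u + 1)*(u - 3)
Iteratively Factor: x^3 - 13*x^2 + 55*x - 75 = (x - 3)*(x^2 - 10*x + 25) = (x - 5)*(x - 3)*(x - 5)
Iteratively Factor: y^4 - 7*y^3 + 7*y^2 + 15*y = (y + 1)*(y^3 - 8*y^2 + 15*y) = y*(y + 1)*(y^2 - 8*y + 15) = y*(y - 5)*(y + 1)*(y - 3)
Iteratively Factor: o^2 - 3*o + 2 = (o - 2)*(o - 1)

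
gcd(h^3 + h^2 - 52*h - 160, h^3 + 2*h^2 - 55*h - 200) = h^2 - 3*h - 40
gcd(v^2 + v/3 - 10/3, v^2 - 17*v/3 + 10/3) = 1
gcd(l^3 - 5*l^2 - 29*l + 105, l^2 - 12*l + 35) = l - 7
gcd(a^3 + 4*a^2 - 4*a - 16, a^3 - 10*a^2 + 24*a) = 1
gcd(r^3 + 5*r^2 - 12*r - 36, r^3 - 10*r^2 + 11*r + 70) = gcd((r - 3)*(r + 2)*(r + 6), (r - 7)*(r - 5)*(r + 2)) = r + 2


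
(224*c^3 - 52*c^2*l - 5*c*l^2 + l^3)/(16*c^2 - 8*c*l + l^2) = (56*c^2 + c*l - l^2)/(4*c - l)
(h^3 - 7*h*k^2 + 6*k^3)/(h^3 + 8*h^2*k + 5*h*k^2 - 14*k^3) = (h^2 + h*k - 6*k^2)/(h^2 + 9*h*k + 14*k^2)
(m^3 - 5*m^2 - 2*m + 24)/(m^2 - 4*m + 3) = (m^2 - 2*m - 8)/(m - 1)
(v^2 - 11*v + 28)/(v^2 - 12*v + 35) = (v - 4)/(v - 5)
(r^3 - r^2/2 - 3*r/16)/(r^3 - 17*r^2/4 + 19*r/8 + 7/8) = r*(4*r - 3)/(2*(2*r^2 - 9*r + 7))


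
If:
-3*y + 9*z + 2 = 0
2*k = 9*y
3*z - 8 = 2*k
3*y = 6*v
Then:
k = -39/8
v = -13/24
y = -13/12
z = -7/12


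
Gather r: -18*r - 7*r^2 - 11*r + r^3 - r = r^3 - 7*r^2 - 30*r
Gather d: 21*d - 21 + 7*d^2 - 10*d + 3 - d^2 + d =6*d^2 + 12*d - 18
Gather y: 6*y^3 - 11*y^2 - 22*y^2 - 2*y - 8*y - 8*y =6*y^3 - 33*y^2 - 18*y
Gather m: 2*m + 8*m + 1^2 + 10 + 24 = 10*m + 35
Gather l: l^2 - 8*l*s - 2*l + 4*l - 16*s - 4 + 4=l^2 + l*(2 - 8*s) - 16*s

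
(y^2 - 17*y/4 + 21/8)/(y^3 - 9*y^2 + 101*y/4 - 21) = (4*y - 3)/(2*(2*y^2 - 11*y + 12))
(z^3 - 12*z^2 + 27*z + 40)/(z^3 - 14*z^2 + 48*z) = (z^2 - 4*z - 5)/(z*(z - 6))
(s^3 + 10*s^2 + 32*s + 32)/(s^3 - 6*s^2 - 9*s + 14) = (s^2 + 8*s + 16)/(s^2 - 8*s + 7)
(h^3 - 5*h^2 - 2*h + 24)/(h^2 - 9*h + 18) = (h^2 - 2*h - 8)/(h - 6)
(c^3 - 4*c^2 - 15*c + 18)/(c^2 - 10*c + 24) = (c^2 + 2*c - 3)/(c - 4)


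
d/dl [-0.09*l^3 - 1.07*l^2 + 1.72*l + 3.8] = -0.27*l^2 - 2.14*l + 1.72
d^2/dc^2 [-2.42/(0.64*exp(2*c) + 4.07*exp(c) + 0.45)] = (-2.42*(1.28*exp(c) + 4.07)*(2.56*exp(c) + 8.14)*exp(c) + (6.1952*exp(c) + 9.8494)*(0.64*exp(2*c) + 4.07*exp(c) + 0.45))*exp(c)/(0.64*exp(2*c) + 4.07*exp(c) + 0.45)^3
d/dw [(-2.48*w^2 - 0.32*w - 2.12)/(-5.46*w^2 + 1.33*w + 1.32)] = (-5.0456*w^2 - 29.6976*w + 2.3972)/(29.8116*w^4 - 14.5236*w^3 - 12.6455*w^2 + 3.5112*w + 1.7424)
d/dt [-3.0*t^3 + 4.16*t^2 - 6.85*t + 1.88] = -9.0*t^2 + 8.32*t - 6.85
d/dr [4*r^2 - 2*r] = 8*r - 2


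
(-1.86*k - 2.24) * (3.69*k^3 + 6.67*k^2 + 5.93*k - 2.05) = -6.8634*k^4 - 20.6718*k^3 - 25.9706*k^2 - 9.4702*k + 4.592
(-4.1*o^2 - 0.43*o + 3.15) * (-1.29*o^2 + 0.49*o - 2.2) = 5.289*o^4 - 1.4543*o^3 + 4.7458*o^2 + 2.4895*o - 6.93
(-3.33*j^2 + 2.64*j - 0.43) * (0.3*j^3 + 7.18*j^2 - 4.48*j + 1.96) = -0.999*j^5 - 23.1174*j^4 + 33.7446*j^3 - 21.4414*j^2 + 7.1008*j - 0.8428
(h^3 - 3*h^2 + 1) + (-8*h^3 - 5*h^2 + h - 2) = -7*h^3 - 8*h^2 + h - 1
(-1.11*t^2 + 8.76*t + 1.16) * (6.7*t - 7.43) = -7.437*t^3 + 66.9393*t^2 - 57.3148*t - 8.6188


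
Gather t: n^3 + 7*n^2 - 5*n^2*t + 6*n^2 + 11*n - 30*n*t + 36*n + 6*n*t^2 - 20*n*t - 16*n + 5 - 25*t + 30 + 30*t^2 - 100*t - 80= n^3 + 13*n^2 + 31*n + t^2*(6*n + 30) + t*(-5*n^2 - 50*n - 125) - 45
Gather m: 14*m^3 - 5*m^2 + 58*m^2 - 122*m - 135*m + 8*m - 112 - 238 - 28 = 14*m^3 + 53*m^2 - 249*m - 378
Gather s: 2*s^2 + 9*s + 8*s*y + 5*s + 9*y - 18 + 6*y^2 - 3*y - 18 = 2*s^2 + s*(8*y + 14) + 6*y^2 + 6*y - 36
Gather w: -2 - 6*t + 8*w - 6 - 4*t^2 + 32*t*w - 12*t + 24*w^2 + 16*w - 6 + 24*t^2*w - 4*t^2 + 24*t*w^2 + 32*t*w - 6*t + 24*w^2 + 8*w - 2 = -8*t^2 - 24*t + w^2*(24*t + 48) + w*(24*t^2 + 64*t + 32) - 16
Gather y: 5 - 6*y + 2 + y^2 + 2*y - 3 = y^2 - 4*y + 4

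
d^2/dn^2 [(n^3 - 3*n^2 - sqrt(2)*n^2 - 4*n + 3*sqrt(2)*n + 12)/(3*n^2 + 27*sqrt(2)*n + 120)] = 4*(15*sqrt(2)*n^3 + 68*n^3 + 198*n^2 + 600*sqrt(2)*n^2 - 18*sqrt(2)*n + 2640*n - 2748 - 80*sqrt(2))/(3*(n^6 + 27*sqrt(2)*n^5 + 606*n^4 + 3618*sqrt(2)*n^3 + 24240*n^2 + 43200*sqrt(2)*n + 64000))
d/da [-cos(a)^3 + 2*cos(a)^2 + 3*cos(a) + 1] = -3*sin(a)^3 - 4*sin(a)*cos(a)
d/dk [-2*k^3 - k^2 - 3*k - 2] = -6*k^2 - 2*k - 3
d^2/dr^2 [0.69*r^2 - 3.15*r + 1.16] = 1.38000000000000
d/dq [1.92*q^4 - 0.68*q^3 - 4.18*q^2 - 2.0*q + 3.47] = 7.68*q^3 - 2.04*q^2 - 8.36*q - 2.0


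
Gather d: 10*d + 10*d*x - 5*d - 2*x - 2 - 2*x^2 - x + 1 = d*(10*x + 5) - 2*x^2 - 3*x - 1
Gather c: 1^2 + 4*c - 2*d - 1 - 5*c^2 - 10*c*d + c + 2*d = -5*c^2 + c*(5 - 10*d)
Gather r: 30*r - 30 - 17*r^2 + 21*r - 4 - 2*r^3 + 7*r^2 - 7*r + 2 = -2*r^3 - 10*r^2 + 44*r - 32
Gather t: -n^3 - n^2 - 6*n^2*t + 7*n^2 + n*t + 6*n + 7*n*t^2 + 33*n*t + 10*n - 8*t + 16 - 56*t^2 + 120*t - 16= -n^3 + 6*n^2 + 16*n + t^2*(7*n - 56) + t*(-6*n^2 + 34*n + 112)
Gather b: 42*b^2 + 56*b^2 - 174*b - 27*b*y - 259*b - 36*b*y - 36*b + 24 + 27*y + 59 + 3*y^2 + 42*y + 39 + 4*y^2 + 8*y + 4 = 98*b^2 + b*(-63*y - 469) + 7*y^2 + 77*y + 126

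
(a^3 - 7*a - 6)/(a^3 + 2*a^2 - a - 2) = (a - 3)/(a - 1)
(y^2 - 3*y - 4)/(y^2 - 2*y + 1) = (y^2 - 3*y - 4)/(y^2 - 2*y + 1)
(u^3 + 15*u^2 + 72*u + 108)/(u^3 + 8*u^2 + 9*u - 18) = (u + 6)/(u - 1)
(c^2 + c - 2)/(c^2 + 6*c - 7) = (c + 2)/(c + 7)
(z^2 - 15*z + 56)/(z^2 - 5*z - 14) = (z - 8)/(z + 2)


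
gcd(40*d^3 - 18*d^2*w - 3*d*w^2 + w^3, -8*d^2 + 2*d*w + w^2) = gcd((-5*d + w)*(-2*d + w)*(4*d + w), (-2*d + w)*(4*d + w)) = -8*d^2 + 2*d*w + w^2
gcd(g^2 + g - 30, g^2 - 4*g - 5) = g - 5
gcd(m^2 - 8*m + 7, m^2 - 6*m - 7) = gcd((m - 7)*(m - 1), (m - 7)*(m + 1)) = m - 7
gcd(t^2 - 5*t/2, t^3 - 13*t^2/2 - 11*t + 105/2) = t - 5/2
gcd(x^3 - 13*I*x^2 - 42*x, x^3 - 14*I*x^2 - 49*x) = x^2 - 7*I*x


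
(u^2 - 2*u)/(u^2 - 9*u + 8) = u*(u - 2)/(u^2 - 9*u + 8)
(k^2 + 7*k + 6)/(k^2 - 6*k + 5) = (k^2 + 7*k + 6)/(k^2 - 6*k + 5)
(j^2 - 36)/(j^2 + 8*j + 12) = (j - 6)/(j + 2)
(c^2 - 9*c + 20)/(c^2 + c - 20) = (c - 5)/(c + 5)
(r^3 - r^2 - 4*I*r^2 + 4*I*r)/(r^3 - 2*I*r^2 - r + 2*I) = r*(r - 4*I)/(r^2 + r*(1 - 2*I) - 2*I)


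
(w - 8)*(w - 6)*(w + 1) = w^3 - 13*w^2 + 34*w + 48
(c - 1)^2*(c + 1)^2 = c^4 - 2*c^2 + 1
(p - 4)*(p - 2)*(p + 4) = p^3 - 2*p^2 - 16*p + 32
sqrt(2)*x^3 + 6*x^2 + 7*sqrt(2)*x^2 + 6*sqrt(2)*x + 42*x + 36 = (x + 6)*(x + 3*sqrt(2))*(sqrt(2)*x + sqrt(2))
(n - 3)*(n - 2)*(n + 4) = n^3 - n^2 - 14*n + 24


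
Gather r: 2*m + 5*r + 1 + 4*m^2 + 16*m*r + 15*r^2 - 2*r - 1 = 4*m^2 + 2*m + 15*r^2 + r*(16*m + 3)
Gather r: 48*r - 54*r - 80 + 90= 10 - 6*r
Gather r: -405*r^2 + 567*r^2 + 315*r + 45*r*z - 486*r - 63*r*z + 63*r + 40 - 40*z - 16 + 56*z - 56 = 162*r^2 + r*(-18*z - 108) + 16*z - 32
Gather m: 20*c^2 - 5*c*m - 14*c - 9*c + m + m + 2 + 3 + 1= 20*c^2 - 23*c + m*(2 - 5*c) + 6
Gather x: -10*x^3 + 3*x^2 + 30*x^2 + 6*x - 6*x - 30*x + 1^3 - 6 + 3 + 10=-10*x^3 + 33*x^2 - 30*x + 8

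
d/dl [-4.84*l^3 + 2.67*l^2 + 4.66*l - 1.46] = -14.52*l^2 + 5.34*l + 4.66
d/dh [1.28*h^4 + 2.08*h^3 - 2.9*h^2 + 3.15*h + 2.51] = 5.12*h^3 + 6.24*h^2 - 5.8*h + 3.15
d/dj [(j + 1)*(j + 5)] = 2*j + 6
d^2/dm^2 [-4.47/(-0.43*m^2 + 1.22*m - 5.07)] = (-1.653006*m^2 + 4.689924*m + 4.47*(0.86*m - 1.22)*(1.72*m - 2.44) - 19.490094)/(0.43*m^2 - 1.22*m + 5.07)^3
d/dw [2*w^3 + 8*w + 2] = 6*w^2 + 8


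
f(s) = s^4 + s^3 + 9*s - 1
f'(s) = 4*s^3 + 3*s^2 + 9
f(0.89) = 8.34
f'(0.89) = 14.20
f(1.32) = 16.22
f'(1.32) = 23.43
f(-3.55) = 81.13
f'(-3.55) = -132.15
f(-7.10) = 2118.36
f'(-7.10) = -1271.41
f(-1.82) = -12.44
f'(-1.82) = -5.18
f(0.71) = 6.00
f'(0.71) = 11.94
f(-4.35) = 235.60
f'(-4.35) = -263.48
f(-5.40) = 643.24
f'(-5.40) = -533.38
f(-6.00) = 1025.00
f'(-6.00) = -747.00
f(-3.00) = 26.00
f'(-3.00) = -72.00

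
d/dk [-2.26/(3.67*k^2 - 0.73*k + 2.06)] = (16.5884*k - 1.6498)/(3.67*k^2 - 0.73*k + 2.06)^2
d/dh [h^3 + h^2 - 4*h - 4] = 3*h^2 + 2*h - 4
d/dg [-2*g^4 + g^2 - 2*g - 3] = -8*g^3 + 2*g - 2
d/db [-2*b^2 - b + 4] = -4*b - 1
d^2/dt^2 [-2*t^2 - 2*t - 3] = -4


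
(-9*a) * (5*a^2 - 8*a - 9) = -45*a^3 + 72*a^2 + 81*a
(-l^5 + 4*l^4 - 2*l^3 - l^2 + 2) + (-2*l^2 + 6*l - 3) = -l^5 + 4*l^4 - 2*l^3 - 3*l^2 + 6*l - 1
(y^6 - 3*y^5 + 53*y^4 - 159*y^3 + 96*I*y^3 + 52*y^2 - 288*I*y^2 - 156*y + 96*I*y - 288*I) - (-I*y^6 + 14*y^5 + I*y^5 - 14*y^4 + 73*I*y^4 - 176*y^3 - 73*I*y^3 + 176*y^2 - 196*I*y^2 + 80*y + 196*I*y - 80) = y^6 + I*y^6 - 17*y^5 - I*y^5 + 67*y^4 - 73*I*y^4 + 17*y^3 + 169*I*y^3 - 124*y^2 - 92*I*y^2 - 236*y - 100*I*y + 80 - 288*I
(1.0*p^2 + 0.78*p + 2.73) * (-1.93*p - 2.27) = -1.93*p^3 - 3.7754*p^2 - 7.0395*p - 6.1971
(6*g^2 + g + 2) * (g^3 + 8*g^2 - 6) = 6*g^5 + 49*g^4 + 10*g^3 - 20*g^2 - 6*g - 12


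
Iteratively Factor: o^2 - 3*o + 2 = (o - 1)*(o - 2)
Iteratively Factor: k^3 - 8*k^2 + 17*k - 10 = (k - 5)*(k^2 - 3*k + 2) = (k - 5)*(k - 2)*(k - 1)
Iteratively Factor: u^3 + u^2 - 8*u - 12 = (u + 2)*(u^2 - u - 6) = (u + 2)^2*(u - 3)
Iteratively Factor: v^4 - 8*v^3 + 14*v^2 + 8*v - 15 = (v - 3)*(v^3 - 5*v^2 - v + 5) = (v - 3)*(v + 1)*(v^2 - 6*v + 5) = (v - 3)*(v - 1)*(v + 1)*(v - 5)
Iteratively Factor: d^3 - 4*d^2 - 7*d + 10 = (d + 2)*(d^2 - 6*d + 5) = (d - 5)*(d + 2)*(d - 1)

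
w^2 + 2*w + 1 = (w + 1)^2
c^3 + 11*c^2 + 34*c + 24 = (c + 1)*(c + 4)*(c + 6)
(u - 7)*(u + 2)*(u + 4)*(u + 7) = u^4 + 6*u^3 - 41*u^2 - 294*u - 392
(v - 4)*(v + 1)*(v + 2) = v^3 - v^2 - 10*v - 8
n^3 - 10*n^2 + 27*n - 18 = (n - 6)*(n - 3)*(n - 1)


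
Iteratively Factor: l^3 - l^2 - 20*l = (l)*(l^2 - l - 20) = l*(l + 4)*(l - 5)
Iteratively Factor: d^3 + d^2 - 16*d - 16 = (d - 4)*(d^2 + 5*d + 4) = (d - 4)*(d + 4)*(d + 1)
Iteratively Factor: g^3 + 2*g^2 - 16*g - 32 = (g + 4)*(g^2 - 2*g - 8) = (g - 4)*(g + 4)*(g + 2)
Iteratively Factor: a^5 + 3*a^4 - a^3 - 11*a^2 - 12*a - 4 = (a + 1)*(a^4 + 2*a^3 - 3*a^2 - 8*a - 4) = (a + 1)*(a + 2)*(a^3 - 3*a - 2) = (a + 1)^2*(a + 2)*(a^2 - a - 2) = (a + 1)^3*(a + 2)*(a - 2)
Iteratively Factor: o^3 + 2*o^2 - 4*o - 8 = (o - 2)*(o^2 + 4*o + 4) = (o - 2)*(o + 2)*(o + 2)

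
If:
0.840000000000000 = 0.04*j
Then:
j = 21.00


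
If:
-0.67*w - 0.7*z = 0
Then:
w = -1.04477611940298*z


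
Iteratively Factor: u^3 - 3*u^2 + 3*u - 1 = (u - 1)*(u^2 - 2*u + 1) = (u - 1)^2*(u - 1)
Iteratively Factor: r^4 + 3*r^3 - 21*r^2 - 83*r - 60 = (r + 4)*(r^3 - r^2 - 17*r - 15) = (r + 1)*(r + 4)*(r^2 - 2*r - 15) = (r + 1)*(r + 3)*(r + 4)*(r - 5)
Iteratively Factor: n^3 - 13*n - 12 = (n + 1)*(n^2 - n - 12) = (n + 1)*(n + 3)*(n - 4)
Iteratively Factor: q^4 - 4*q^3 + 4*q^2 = (q - 2)*(q^3 - 2*q^2) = q*(q - 2)*(q^2 - 2*q) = q^2*(q - 2)*(q - 2)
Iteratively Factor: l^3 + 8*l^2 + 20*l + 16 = (l + 2)*(l^2 + 6*l + 8) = (l + 2)*(l + 4)*(l + 2)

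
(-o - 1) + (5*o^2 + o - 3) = 5*o^2 - 4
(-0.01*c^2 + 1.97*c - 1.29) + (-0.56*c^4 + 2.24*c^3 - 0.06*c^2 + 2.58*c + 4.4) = -0.56*c^4 + 2.24*c^3 - 0.07*c^2 + 4.55*c + 3.11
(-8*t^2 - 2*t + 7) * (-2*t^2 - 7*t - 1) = 16*t^4 + 60*t^3 + 8*t^2 - 47*t - 7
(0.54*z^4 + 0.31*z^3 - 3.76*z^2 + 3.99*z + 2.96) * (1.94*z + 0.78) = 1.0476*z^5 + 1.0226*z^4 - 7.0526*z^3 + 4.8078*z^2 + 8.8546*z + 2.3088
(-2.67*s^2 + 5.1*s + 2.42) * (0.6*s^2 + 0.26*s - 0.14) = -1.602*s^4 + 2.3658*s^3 + 3.1518*s^2 - 0.0848*s - 0.3388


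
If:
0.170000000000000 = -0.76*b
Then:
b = -0.22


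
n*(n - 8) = n^2 - 8*n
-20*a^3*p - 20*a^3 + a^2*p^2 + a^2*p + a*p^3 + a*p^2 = (-4*a + p)*(5*a + p)*(a*p + a)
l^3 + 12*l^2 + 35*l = l*(l + 5)*(l + 7)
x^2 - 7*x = x*(x - 7)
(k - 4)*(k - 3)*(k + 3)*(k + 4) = k^4 - 25*k^2 + 144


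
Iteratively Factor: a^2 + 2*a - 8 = (a - 2)*(a + 4)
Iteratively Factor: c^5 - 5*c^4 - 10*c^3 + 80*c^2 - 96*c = (c - 4)*(c^4 - c^3 - 14*c^2 + 24*c) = (c - 4)*(c - 3)*(c^3 + 2*c^2 - 8*c) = (c - 4)*(c - 3)*(c - 2)*(c^2 + 4*c) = c*(c - 4)*(c - 3)*(c - 2)*(c + 4)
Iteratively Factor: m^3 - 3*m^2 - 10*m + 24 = (m - 4)*(m^2 + m - 6) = (m - 4)*(m + 3)*(m - 2)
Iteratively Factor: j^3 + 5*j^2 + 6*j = (j + 3)*(j^2 + 2*j) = j*(j + 3)*(j + 2)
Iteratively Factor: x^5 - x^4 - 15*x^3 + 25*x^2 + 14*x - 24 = (x - 3)*(x^4 + 2*x^3 - 9*x^2 - 2*x + 8) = (x - 3)*(x + 4)*(x^3 - 2*x^2 - x + 2) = (x - 3)*(x + 1)*(x + 4)*(x^2 - 3*x + 2) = (x - 3)*(x - 2)*(x + 1)*(x + 4)*(x - 1)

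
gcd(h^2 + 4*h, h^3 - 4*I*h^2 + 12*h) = h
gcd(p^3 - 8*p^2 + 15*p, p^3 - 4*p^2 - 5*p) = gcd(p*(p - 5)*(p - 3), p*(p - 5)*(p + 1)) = p^2 - 5*p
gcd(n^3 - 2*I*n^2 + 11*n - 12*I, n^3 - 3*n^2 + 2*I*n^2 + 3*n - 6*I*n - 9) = n^2 + 2*I*n + 3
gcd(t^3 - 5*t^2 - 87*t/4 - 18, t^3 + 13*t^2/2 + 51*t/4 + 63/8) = t^2 + 3*t + 9/4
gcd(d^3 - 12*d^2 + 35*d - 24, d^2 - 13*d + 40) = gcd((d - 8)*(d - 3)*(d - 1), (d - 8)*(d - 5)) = d - 8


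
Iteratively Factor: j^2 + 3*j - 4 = (j - 1)*(j + 4)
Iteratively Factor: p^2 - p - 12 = (p - 4)*(p + 3)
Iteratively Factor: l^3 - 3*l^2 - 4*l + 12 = (l - 3)*(l^2 - 4) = (l - 3)*(l - 2)*(l + 2)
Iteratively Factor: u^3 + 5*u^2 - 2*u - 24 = (u - 2)*(u^2 + 7*u + 12) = (u - 2)*(u + 4)*(u + 3)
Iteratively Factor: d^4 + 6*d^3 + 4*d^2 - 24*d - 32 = (d - 2)*(d^3 + 8*d^2 + 20*d + 16) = (d - 2)*(d + 2)*(d^2 + 6*d + 8) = (d - 2)*(d + 2)*(d + 4)*(d + 2)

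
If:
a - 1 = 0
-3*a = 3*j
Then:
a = 1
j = -1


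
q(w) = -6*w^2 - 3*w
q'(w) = -12*w - 3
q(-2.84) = -39.87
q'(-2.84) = 31.08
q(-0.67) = -0.68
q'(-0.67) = 5.04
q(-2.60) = -32.76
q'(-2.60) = 28.20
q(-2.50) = -30.00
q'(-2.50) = 27.00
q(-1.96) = -17.17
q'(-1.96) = 20.52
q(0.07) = -0.24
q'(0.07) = -3.84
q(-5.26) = -150.23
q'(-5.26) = 60.12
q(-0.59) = -0.32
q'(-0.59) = 4.08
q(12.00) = -900.00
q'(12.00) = -147.00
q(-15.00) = -1305.00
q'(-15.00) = 177.00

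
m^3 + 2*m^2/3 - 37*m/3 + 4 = (m - 3)*(m - 1/3)*(m + 4)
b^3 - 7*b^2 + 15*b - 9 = (b - 3)^2*(b - 1)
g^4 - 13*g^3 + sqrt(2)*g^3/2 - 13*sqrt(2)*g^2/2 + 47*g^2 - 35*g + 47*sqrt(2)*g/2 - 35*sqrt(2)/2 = (g - 7)*(g - 5)*(g - 1)*(g + sqrt(2)/2)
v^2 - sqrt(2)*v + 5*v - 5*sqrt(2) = (v + 5)*(v - sqrt(2))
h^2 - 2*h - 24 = (h - 6)*(h + 4)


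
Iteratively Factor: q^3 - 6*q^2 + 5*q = (q - 1)*(q^2 - 5*q) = (q - 5)*(q - 1)*(q)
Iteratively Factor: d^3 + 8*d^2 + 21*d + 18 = (d + 3)*(d^2 + 5*d + 6) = (d + 3)^2*(d + 2)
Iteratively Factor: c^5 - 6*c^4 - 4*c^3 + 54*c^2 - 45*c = (c + 3)*(c^4 - 9*c^3 + 23*c^2 - 15*c) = c*(c + 3)*(c^3 - 9*c^2 + 23*c - 15) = c*(c - 3)*(c + 3)*(c^2 - 6*c + 5) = c*(c - 5)*(c - 3)*(c + 3)*(c - 1)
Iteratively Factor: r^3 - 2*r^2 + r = (r - 1)*(r^2 - r) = (r - 1)^2*(r)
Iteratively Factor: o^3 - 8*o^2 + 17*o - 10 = (o - 2)*(o^2 - 6*o + 5) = (o - 5)*(o - 2)*(o - 1)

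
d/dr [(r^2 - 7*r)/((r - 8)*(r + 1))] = 8*(7 - 2*r)/(r^4 - 14*r^3 + 33*r^2 + 112*r + 64)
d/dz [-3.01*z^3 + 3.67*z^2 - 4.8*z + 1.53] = -9.03*z^2 + 7.34*z - 4.8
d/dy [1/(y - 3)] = -1/(y - 3)^2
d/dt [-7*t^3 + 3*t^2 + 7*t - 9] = -21*t^2 + 6*t + 7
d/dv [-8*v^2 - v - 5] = -16*v - 1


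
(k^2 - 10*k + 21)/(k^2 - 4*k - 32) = (-k^2 + 10*k - 21)/(-k^2 + 4*k + 32)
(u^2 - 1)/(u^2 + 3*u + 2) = (u - 1)/(u + 2)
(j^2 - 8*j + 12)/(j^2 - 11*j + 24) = (j^2 - 8*j + 12)/(j^2 - 11*j + 24)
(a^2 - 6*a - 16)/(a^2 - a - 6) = (a - 8)/(a - 3)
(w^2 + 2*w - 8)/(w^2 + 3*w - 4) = (w - 2)/(w - 1)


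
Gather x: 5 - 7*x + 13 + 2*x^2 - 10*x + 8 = 2*x^2 - 17*x + 26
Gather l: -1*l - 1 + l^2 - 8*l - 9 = l^2 - 9*l - 10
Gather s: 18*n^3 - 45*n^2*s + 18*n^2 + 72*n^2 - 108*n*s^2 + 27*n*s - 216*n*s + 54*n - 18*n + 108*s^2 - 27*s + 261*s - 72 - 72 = 18*n^3 + 90*n^2 + 36*n + s^2*(108 - 108*n) + s*(-45*n^2 - 189*n + 234) - 144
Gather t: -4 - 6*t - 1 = -6*t - 5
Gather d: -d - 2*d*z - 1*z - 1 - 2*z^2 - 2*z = d*(-2*z - 1) - 2*z^2 - 3*z - 1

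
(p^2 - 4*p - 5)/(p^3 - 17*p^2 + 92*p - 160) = (p + 1)/(p^2 - 12*p + 32)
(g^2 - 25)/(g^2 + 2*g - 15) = (g - 5)/(g - 3)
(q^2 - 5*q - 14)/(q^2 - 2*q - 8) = (q - 7)/(q - 4)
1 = 1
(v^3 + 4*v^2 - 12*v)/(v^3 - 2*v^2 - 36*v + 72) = v/(v - 6)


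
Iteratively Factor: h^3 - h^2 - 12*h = (h)*(h^2 - h - 12) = h*(h - 4)*(h + 3)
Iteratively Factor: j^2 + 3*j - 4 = (j + 4)*(j - 1)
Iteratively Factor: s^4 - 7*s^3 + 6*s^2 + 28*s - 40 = (s - 2)*(s^3 - 5*s^2 - 4*s + 20) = (s - 2)*(s + 2)*(s^2 - 7*s + 10) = (s - 5)*(s - 2)*(s + 2)*(s - 2)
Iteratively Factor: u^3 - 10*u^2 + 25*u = (u - 5)*(u^2 - 5*u) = (u - 5)^2*(u)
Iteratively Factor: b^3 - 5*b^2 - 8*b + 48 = (b + 3)*(b^2 - 8*b + 16) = (b - 4)*(b + 3)*(b - 4)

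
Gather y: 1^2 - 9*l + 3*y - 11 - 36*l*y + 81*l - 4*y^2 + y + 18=72*l - 4*y^2 + y*(4 - 36*l) + 8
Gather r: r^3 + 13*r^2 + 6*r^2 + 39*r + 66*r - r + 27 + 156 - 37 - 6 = r^3 + 19*r^2 + 104*r + 140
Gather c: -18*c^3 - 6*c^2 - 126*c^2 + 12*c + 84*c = -18*c^3 - 132*c^2 + 96*c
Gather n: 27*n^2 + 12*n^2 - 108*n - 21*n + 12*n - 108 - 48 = 39*n^2 - 117*n - 156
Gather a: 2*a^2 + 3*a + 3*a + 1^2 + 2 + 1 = 2*a^2 + 6*a + 4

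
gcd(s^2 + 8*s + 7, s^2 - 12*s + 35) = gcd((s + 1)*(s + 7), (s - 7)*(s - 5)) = 1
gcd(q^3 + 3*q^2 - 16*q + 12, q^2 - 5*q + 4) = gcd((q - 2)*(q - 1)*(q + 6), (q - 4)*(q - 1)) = q - 1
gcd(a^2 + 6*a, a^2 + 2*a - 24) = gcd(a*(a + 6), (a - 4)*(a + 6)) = a + 6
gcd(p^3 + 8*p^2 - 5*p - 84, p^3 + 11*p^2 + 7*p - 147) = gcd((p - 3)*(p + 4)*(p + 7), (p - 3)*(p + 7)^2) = p^2 + 4*p - 21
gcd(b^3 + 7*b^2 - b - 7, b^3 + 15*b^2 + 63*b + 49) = b^2 + 8*b + 7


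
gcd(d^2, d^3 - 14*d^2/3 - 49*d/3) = d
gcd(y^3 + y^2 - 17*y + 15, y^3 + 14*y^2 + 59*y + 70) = y + 5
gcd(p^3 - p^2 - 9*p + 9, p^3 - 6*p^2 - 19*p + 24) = p^2 + 2*p - 3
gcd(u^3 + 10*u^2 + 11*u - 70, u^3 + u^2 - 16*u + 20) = u^2 + 3*u - 10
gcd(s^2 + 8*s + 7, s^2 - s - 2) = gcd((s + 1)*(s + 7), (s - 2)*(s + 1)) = s + 1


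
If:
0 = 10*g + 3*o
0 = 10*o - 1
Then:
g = -3/100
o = 1/10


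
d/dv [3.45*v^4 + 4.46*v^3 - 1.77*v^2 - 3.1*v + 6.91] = 13.8*v^3 + 13.38*v^2 - 3.54*v - 3.1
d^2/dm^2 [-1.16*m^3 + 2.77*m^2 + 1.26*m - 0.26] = 5.54 - 6.96*m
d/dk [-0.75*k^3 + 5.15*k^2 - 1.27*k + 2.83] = -2.25*k^2 + 10.3*k - 1.27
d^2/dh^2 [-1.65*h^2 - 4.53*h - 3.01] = -3.30000000000000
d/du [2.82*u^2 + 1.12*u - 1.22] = 5.64*u + 1.12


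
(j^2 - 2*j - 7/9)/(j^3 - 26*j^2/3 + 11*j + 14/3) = (j - 7/3)/(j^2 - 9*j + 14)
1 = 1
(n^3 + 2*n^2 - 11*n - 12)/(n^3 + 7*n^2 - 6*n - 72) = (n + 1)/(n + 6)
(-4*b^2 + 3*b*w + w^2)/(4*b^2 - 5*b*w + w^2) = (4*b + w)/(-4*b + w)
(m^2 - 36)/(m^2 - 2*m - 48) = (m - 6)/(m - 8)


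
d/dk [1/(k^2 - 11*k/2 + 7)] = 2*(11 - 4*k)/(2*k^2 - 11*k + 14)^2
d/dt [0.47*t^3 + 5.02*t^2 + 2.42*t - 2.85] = 1.41*t^2 + 10.04*t + 2.42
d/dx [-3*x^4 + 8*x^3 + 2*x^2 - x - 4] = -12*x^3 + 24*x^2 + 4*x - 1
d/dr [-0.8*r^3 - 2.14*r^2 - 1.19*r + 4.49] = -2.4*r^2 - 4.28*r - 1.19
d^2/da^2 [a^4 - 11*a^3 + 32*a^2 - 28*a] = 12*a^2 - 66*a + 64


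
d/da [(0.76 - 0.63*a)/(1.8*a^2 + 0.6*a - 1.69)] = (1.134*a^2 - 2.736*a + 0.6087)/(3.24*a^4 + 2.16*a^3 - 5.724*a^2 - 2.028*a + 2.8561)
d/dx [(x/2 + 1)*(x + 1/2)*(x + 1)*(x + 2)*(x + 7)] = 5*x^4/2 + 25*x^3 + 147*x^2/2 + 163*x/2 + 29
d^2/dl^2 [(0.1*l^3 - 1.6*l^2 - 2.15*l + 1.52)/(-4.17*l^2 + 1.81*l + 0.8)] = (3.5527136788005e-15*l^5 + 97.60249*l^3 - 127.429968*l^2 + 111.485424*l - 24.279184)/(72.511713*l^6 - 94.421727*l^5 - 0.749349000000002*l^4 + 30.299219*l^3 + 0.143759999999999*l^2 - 3.4752*l - 0.512)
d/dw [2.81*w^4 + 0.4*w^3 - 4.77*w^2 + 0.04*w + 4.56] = 11.24*w^3 + 1.2*w^2 - 9.54*w + 0.04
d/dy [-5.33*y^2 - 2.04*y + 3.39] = -10.66*y - 2.04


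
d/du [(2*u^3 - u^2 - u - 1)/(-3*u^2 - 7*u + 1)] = 2*(-3*u^4 - 14*u^3 + 5*u^2 - 4*u - 4)/(9*u^4 + 42*u^3 + 43*u^2 - 14*u + 1)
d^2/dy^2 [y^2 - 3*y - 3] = 2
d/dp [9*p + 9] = 9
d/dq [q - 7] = 1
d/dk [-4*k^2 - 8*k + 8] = -8*k - 8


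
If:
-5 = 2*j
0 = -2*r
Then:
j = -5/2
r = 0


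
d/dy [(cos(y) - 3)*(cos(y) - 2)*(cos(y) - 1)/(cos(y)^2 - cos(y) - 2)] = (sin(y)^2 - 2*cos(y) + 6)*sin(y)/(cos(y) + 1)^2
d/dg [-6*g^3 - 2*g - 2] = -18*g^2 - 2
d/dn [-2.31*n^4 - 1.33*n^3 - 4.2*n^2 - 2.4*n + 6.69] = -9.24*n^3 - 3.99*n^2 - 8.4*n - 2.4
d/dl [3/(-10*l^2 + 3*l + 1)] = 3*(20*l - 3)/(-10*l^2 + 3*l + 1)^2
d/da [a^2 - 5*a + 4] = 2*a - 5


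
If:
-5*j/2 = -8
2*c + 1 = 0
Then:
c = -1/2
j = 16/5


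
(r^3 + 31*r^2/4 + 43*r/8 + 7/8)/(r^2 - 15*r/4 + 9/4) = (8*r^3 + 62*r^2 + 43*r + 7)/(2*(4*r^2 - 15*r + 9))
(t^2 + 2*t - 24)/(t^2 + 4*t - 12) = (t - 4)/(t - 2)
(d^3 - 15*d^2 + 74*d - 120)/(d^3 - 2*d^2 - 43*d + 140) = (d - 6)/(d + 7)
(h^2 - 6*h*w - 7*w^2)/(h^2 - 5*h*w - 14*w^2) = (h + w)/(h + 2*w)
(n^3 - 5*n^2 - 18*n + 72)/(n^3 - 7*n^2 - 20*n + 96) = (n - 6)/(n - 8)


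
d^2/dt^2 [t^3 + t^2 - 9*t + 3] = 6*t + 2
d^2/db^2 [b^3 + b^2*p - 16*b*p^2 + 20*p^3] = 6*b + 2*p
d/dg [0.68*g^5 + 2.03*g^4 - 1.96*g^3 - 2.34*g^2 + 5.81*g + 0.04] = 3.4*g^4 + 8.12*g^3 - 5.88*g^2 - 4.68*g + 5.81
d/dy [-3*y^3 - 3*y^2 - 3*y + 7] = -9*y^2 - 6*y - 3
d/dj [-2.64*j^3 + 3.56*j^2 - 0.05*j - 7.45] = -7.92*j^2 + 7.12*j - 0.05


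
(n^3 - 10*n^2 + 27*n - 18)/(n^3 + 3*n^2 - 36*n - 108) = (n^2 - 4*n + 3)/(n^2 + 9*n + 18)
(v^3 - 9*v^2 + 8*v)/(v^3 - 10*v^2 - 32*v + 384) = v*(v - 1)/(v^2 - 2*v - 48)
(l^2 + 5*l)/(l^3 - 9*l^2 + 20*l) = (l + 5)/(l^2 - 9*l + 20)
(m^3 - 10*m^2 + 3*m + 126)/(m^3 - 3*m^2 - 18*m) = (m - 7)/m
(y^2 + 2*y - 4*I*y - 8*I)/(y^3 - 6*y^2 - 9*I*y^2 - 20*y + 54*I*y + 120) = (y + 2)/(y^2 - y*(6 + 5*I) + 30*I)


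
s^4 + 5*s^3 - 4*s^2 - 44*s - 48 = (s - 3)*(s + 2)^2*(s + 4)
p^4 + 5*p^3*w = p^3*(p + 5*w)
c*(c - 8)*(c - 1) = c^3 - 9*c^2 + 8*c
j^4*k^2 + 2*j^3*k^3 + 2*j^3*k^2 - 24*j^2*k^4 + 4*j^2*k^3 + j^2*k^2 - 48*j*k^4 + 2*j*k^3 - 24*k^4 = (j - 4*k)*(j + 6*k)*(j*k + k)^2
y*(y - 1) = y^2 - y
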